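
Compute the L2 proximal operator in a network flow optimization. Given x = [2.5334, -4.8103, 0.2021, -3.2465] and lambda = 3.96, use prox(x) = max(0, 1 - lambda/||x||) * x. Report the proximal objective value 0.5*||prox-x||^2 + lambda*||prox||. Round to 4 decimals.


Step 1: Compute ||x||.
||x|| = 6.3354
Step 2: Compute scaling factor.
scale = max(0, 1 - 3.96/6.3354) = 0.3749
Step 3: prox(x) = [0.9499, -1.8036, 0.0758, -1.2173]
||prox(x)|| = 2.3754
Step 4: Proximal objective.
0.5*||prox-x||^2 = 7.8408
lambda*||prox|| = 9.4066
Total = 17.2475


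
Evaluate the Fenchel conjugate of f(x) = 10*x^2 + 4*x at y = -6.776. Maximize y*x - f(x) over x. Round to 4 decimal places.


f*(y) = sup_x {y*x - a*x^2 - b*x} = sup_x {(y-b)*x - a*x^2}
FOC: (y - b) - 2a*x = 0 => x* = (y - b)/(2a)
x* = (-6.776 - 4)/(2*10) = -0.5388
f*(-6.776) = (y-b)^2/(4a) = (-6.776 - 4)^2/(4*10)
= 116.1222/40 = 2.9031


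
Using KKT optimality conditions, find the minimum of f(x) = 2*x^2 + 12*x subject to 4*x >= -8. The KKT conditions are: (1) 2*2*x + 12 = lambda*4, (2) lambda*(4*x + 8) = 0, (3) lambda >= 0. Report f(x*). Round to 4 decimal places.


Step 1: Try lambda = 0 (constraint inactive).
x_unc = -12/(2*2) = -3.0
Check: 4*-3.0 = -12.0 < -8 -- violated!
Step 2: Constraint must be active: 4*x = -8
x* = -8/4 = -2.0
lambda = (2*2*(-2.0) + 12)/4 = 1.0
Step 3: Compute optimal value.
f(x*) = 2*(-2.0)^2 + 12*(-2.0) = -16.0


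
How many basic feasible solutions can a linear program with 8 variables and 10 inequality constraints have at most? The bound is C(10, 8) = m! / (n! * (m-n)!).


Each vertex corresponds to some choice of n active constraints out of m, so the number of vertices is at most C(m, n) = m! / (n!(m-n)!).
m = 10, n = 8
Numerator: 10 * 9 * 8 * 7 * 6 * 5 * 4 * 3
Denominator: 8! = 40320
C(10, 8) = 45


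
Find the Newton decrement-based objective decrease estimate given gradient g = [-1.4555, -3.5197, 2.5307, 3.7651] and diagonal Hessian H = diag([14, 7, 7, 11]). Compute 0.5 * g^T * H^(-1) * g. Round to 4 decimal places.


Step 1: H is diagonal, so H^(-1) * g = [-0.104, -0.5028, 0.3615, 0.3423].
Step 2: g^T H^(-1) g = sum_i g_i^2 / H_ii
  = (-1.4555)^2/14 + (-3.5197)^2/7 + (2.5307)^2/7 + (3.7651)^2/11
  = 0.1513 + 1.7698 + 0.9149 + 1.2887 = 4.1247
Step 3: Objective decrease = 0.5 * g^T H^(-1) g = 2.0624


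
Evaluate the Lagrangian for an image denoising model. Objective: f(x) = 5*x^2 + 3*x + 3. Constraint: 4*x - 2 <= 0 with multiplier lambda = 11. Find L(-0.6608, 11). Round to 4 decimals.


Step 1: Evaluate f(x).
f(-0.6608) = 5*(-0.6608)^2 + 3*(-0.6608) + 3 = 3.2009
Step 2: Evaluate g(x).
g(-0.6608) = 4*-0.6608 - 2 = -4.6432
Step 3: Compute Lagrangian.
L = 3.2009 + 11*-4.6432 = -47.8743


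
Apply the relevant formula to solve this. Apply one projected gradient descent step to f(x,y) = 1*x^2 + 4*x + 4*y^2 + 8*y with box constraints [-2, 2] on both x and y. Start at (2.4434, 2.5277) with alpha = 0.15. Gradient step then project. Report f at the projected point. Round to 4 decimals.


Step 1: Compute gradient at (2.4434, 2.5277).
grad_x = 2*1*2.4434 + 4 = 8.8868
grad_y = 2*4*2.5277 + 8 = 28.2216
Step 2: Gradient step.
x_raw = 2.4434 - 0.15*8.8868 = 1.1104
y_raw = 2.5277 - 0.15*28.2216 = -1.7055
Step 3: Project onto [-2, 2].
x_proj = clip(1.1104) = 1.1104
y_proj = clip(-1.7055) = -1.7055
Step 4: Evaluate f.
f(1.1104, -1.7055) = 3.6656


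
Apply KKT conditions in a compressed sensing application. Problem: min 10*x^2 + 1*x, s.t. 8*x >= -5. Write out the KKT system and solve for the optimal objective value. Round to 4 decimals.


Step 1: Try lambda = 0 (constraint inactive).
Stationarity: 2*10*x + 1 = 0
x* = -1/(2*10) = -0.05
Check constraint: 8*-0.05 = -0.4 >= -5 -- satisfied.
Step 2: Compute optimal value.
f(x*) = 10*(-0.05)^2 + 1*(-0.05) = -0.025


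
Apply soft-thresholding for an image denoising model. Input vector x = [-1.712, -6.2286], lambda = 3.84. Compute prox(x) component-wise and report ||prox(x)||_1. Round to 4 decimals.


Soft-thresholding with lambda = 3.84:
prox(-1.712) = sign(-1.712)*max(|-1.712| - 3.84, 0) = 0.0
prox(-6.2286) = sign(-6.2286)*max(|-6.2286| - 3.84, 0) = -2.3886
prox(x) = [0.0, -2.3886]
||prox(x)||_1 = 0.0 + 2.3886 = 2.3886


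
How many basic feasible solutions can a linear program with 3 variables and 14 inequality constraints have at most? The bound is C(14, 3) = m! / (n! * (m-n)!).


Each vertex corresponds to some choice of n active constraints out of m, so the number of vertices is at most C(m, n) = m! / (n!(m-n)!).
m = 14, n = 3
Numerator: 14 * 13 * 12
Denominator: 3! = 6
C(14, 3) = 364


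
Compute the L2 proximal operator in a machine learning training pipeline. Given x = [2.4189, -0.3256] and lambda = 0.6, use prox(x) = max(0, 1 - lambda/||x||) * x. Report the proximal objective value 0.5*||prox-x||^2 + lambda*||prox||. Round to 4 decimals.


Step 1: Compute ||x||.
||x|| = 2.4407
Step 2: Compute scaling factor.
scale = max(0, 1 - 0.6/2.4407) = 0.7542
Step 3: prox(x) = [1.8243, -0.2456]
||prox(x)|| = 1.8407
Step 4: Proximal objective.
0.5*||prox-x||^2 = 0.18
lambda*||prox|| = 1.1044
Total = 1.2844


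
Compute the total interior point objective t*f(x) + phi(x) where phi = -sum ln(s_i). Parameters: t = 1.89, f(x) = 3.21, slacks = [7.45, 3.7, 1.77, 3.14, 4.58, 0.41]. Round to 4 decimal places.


Step 1: Compute log-barrier.
ln values: [2.0082, 1.3083, 0.571, 1.1442, 1.5217, -0.8916]
phi = -(2.0082 + 1.3083 + 0.571 + 1.1442 + 1.5217 - 0.8916) = -5.6619
Step 2: Compute augmented objective.
t*f(x) = 1.89*3.21 = 6.0669
Total = 6.0669 - 5.6619 = 0.405


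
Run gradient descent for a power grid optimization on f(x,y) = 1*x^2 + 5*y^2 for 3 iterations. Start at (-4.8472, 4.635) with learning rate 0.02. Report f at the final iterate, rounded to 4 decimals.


Gradient descent on f(x,y) = 1*x^2 + 5*y^2.
Starting point: (-4.8472, 4.635), alpha = 0.02
Step 1: grad_x = 2*1*-4.8472 = -9.6944, grad_y = 2*5*4.635 = 46.35
  x_1 = -4.8472 - 0.02*-9.6944 = -4.6533
  y_1 = 4.635 - 0.02*46.35 = 3.708
Step 2: grad_x = 2*1*-4.6533 = -9.3066, grad_y = 2*5*3.708 = 37.08
  x_2 = -4.6533 - 0.02*-9.3066 = -4.4672
  y_2 = 3.708 - 0.02*37.08 = 2.9664
Step 3: grad_x = 2*1*-4.4672 = -8.9344, grad_y = 2*5*2.9664 = 29.664
  x_3 = -4.4672 - 0.02*-8.9344 = -4.2885
  y_3 = 2.9664 - 0.02*29.664 = 2.3731
f(-4.2885, 2.3731) = 1*(-4.2885)^2 + 5*2.3731^2 = 46.5497


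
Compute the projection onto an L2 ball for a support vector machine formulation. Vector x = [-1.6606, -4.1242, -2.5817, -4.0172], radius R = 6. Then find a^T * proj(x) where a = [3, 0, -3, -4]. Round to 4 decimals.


Step 1: Compute ||x|| (intermediates to 6 decimals).
||x|| = sqrt((-1.6606)^2 + (-4.1242)^2 + (-2.5817)^2 + (-4.0172)^2) = 6.524545
Step 2: Project.
Since ||x|| > R, scale = R/||x|| = 6/6.524545 = 0.919604, proj(x) = scale * x
proj(x) = [-1.527094, -3.792631, -2.374142, -3.694233]
Step 3: Dot product.
a^T * proj(x) = 3*(-1.527094) + 0*(-3.792631) - 3*(-2.374142) - 4*(-3.694233) = 17.3181


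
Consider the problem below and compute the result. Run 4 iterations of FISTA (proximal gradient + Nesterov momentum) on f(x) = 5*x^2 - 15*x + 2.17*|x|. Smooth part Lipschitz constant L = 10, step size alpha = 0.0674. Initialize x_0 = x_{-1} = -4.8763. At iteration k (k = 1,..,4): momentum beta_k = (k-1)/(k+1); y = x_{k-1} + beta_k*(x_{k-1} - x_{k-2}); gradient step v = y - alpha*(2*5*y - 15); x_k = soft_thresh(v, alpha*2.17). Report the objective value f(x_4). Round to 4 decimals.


FISTA on f(x) = 5*x^2 - 15*x + 2.17*|x|
L = 10, alpha = 0.0674
Iteration 1: beta = 0.0, y = -4.8763 + 0.0*(-4.8763 + 4.8763) = -4.8763
  grad(y) = -63.763, v = y - alpha*grad = -0.5787
  prox(v) = soft_thresh(-0.5787, 0.1463) = -0.4324
Iteration 2: beta = 0.3333, y = -0.4324 + 0.3333*(-0.4324 + 4.8763) = 1.0489
  grad(y) = -4.5112, v = y - alpha*grad = 1.3529
  prox(v) = soft_thresh(1.3529, 0.1463) = 1.2067
Iteration 3: beta = 0.5, y = 1.2067 + 0.5*(1.2067 + 0.4324) = 2.0262
  grad(y) = 5.2622, v = y - alpha*grad = 1.6715
  prox(v) = soft_thresh(1.6715, 0.1463) = 1.5253
Iteration 4: beta = 0.6, y = 1.5253 + 0.6*(1.5253 - 1.2067) = 1.7165
  grad(y) = 2.1646, v = y - alpha*grad = 1.5706
  prox(v) = soft_thresh(1.5706, 0.1463) = 1.4243
f(x_4) = 5*1.4243^2 - 15*1.4243 + 2.17*|1.4243| = -8.1306


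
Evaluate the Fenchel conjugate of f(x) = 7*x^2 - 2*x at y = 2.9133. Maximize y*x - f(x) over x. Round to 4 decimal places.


f*(y) = sup_x {y*x - a*x^2 - b*x} = sup_x {(y-b)*x - a*x^2}
FOC: (y - b) - 2a*x = 0 => x* = (y - b)/(2a)
x* = (2.9133 + 2)/(2*7) = 0.351
f*(2.9133) = (y-b)^2/(4a) = (2.9133 + 2)^2/(4*7)
= 24.1405/28 = 0.8622


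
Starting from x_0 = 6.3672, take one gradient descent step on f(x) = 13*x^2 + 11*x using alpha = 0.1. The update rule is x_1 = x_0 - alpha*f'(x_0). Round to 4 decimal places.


We compute the gradient at x_0 and apply the update.
f'(x) = 26*x + 11
f'(6.3672) = 26*6.3672 + 11 = 176.5472
x_1 = 6.3672 - 0.1*176.5472 = -11.2875


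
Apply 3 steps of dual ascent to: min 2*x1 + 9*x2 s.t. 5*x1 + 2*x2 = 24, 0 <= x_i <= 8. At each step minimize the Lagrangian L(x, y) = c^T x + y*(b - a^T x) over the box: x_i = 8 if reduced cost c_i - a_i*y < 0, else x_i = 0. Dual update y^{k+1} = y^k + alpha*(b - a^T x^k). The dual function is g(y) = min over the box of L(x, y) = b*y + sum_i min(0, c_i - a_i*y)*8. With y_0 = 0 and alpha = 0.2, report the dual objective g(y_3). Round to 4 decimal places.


Dual ascent for LP: min 2*x1 + 9*x2, 5*x1 + 2*x2 = 24, 0 <= x_i <= 8
Step 1: y^k = 0.0, reduced costs: (2.0, 9.0)
  x^k = (0.0, 0.0), subgradient = b - a^T x = 24.0
  y^{k+1} = 0.0 + 0.2*24.0 = 4.8
Step 2: y^k = 4.8, reduced costs: (-22.0, -0.6)
  x^k = (8.0, 8.0), subgradient = b - a^T x = -32.0
  y^{k+1} = 4.8 + 0.2*-32.0 = -1.6
Step 3: y^k = -1.6, reduced costs: (10.0, 12.2)
  x^k = (0.0, 0.0), subgradient = b - a^T x = 24.0
  y^{k+1} = -1.6 + 0.2*24.0 = 3.2
Dual objective at y_3 = 3.2: reduced costs (-14.0, 2.6), box minimizer x = (8.0, 0.0)
g(y_3) = b*y + (c1 - a1*y)*x1 + (c2 - a2*y)*x2 = 24*3.2 + (-14.0)*8.0 + 2.6*0.0 = 76.8 - 112.0 + 0.0 = -35.2


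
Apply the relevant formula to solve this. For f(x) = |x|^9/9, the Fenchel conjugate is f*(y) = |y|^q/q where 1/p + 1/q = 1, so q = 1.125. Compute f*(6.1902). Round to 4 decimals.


The conjugate exponent q satisfies 1/p + 1/q = 1.
p = 9, so q = 9/(9 - 1) = 1.125
|y|^q = 6.1902^1.125 = 7.7744
f*(6.1902) = 7.7744 / 1.125 = 6.9106


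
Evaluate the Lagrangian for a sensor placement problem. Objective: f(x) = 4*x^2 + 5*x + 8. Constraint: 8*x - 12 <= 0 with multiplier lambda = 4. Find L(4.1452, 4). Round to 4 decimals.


Step 1: Evaluate f(x).
f(4.1452) = 4*4.1452^2 + 5*4.1452 + 8 = 97.4567
Step 2: Evaluate g(x).
g(4.1452) = 8*4.1452 - 12 = 21.1616
Step 3: Compute Lagrangian.
L = 97.4567 + 4*21.1616 = 182.1031


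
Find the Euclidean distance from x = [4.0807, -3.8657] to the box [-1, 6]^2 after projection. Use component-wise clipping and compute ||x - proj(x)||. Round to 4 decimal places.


Project each component onto [-1, 6].
clip(4.0807) = 4.0807, clip(-3.8657) = -1.0
Projection = [4.0807, -1.0]
Squared diffs: [0.0, 8.2122]
Distance = sqrt(8.2122) = 2.8657


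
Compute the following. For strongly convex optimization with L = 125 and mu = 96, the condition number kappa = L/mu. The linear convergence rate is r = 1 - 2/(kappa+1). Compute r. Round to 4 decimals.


Step 1: Compute the condition number.
kappa = L/mu = 125/96 = 1.3021
Step 2: Compute the convergence rate.
r = 1 - 2/(kappa + 1) = 1 - 2*mu/(L + mu) = (L - mu)/(L + mu) = 29/221 = 0.1312


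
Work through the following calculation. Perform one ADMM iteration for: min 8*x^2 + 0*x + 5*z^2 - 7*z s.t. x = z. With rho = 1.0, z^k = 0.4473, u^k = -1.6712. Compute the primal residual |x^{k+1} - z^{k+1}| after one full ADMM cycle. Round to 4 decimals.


ADMM iteration with rho = 1.0, z^k = 0.4473, u^k = -1.6712
Step 1: x-update.
Minimize 8*x^2 + 0*x + (1.0/2)*(x - 0.4473 - 1.6712)^2
FOC: (2*8 + 1.0)*x = 0 + 1.0*(0.4473 + 1.6712)
x^{k+1} = 0.1246
Step 2: z-update.
Minimize 5*z^2 - 7*z + (1.0/2)*(0.1246 - z - 1.6712)^2
FOC: (2*5 + 1.0)*z = 7 + 1.0*(0.1246 - 1.6712)
z^{k+1} = 0.4958
Step 3: u-update.
u^{k+1} = -1.6712 + 0.1246 - 0.4958 = -2.0423
Step 4: Primal residual = |0.1246 - 0.4958| = 0.3711


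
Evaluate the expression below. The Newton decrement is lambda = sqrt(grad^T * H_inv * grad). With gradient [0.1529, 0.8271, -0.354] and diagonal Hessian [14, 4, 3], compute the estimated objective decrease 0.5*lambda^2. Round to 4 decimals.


Step 1: H is diagonal, so H^(-1) * g = [0.0109, 0.2068, -0.118].
Step 2: g^T H^(-1) g = sum_i g_i^2 / H_ii
  = (0.1529)^2/14 + (0.8271)^2/4 + (-0.354)^2/3
  = 0.0017 + 0.171 + 0.0418 = 0.2145
Step 3: Objective decrease = 0.5 * g^T H^(-1) g = 0.1072


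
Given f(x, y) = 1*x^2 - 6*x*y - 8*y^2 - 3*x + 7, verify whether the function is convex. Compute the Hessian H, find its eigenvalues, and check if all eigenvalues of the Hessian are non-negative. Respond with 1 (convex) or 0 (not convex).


The Hessian of f(x,y) = 1*x^2 - 6*x*y - 8*y^2 - 3*x + 7 is:
H = [[2, -6], [-6, -16]]
Trace = 2 - 16 = -14
Determinant = 2*-16 - (-6)^2 = -68
Discriminant = (-14)^2 - 4*-68 = 468.0
Eigenvalues: lambda_1 = -17.8167, lambda_2 = 3.8167
The function is not convex.

0


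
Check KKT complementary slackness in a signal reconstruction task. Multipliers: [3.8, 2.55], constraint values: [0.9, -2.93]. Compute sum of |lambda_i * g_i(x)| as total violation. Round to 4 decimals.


KKT complementary slackness check:
lambda_1 * g_1 = 3.8 * 0.9 = 3.42
lambda_2 * g_2 = 2.55 * -2.93 = -7.4715
Total violation = 3.42 + 7.4715 = 10.8915


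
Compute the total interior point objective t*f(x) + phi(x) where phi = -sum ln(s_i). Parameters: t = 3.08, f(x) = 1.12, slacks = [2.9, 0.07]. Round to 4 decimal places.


Step 1: Compute log-barrier.
ln values: [1.0647, -2.6593]
phi = -(1.0647 - 2.6593) = 1.5945
Step 2: Compute augmented objective.
t*f(x) = 3.08*1.12 = 3.4496
Total = 3.4496 + 1.5945 = 5.0441


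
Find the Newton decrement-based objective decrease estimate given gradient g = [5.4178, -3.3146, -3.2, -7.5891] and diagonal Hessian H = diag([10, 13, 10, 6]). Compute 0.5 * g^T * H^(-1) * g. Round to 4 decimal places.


Step 1: H is diagonal, so H^(-1) * g = [0.5418, -0.255, -0.32, -1.2649].
Step 2: g^T H^(-1) g = sum_i g_i^2 / H_ii
  = (5.4178)^2/10 + (-3.3146)^2/13 + (-3.2)^2/10 + (-7.5891)^2/6
  = 2.9353 + 0.8451 + 1.024 + 9.5991 = 14.4034
Step 3: Objective decrease = 0.5 * g^T H^(-1) g = 7.2017


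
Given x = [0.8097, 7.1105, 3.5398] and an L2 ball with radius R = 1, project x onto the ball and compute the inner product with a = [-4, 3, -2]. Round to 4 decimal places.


Step 1: Compute ||x|| (intermediates to 6 decimals).
||x|| = sqrt(0.8097^2 + 7.1105^2 + 3.5398^2) = 7.984047
Step 2: Project.
Since ||x|| > R, scale = R/||x|| = 1/7.984047 = 0.12525, proj(x) = scale * x
proj(x) = [0.101415, 0.89059, 0.44336]
Step 3: Dot product.
a^T * proj(x) = -4*0.101415 + 3*0.89059 - 2*0.44336 = 1.3794


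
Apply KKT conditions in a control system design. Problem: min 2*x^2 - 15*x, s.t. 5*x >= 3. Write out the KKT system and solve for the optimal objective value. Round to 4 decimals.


Step 1: Try lambda = 0 (constraint inactive).
Stationarity: 2*2*x - 15 = 0
x* = 15/(2*2) = 3.75
Check constraint: 5*3.75 = 18.75 >= 3 -- satisfied.
Step 2: Compute optimal value.
f(x*) = 2*3.75^2 - 15*3.75 = -28.125


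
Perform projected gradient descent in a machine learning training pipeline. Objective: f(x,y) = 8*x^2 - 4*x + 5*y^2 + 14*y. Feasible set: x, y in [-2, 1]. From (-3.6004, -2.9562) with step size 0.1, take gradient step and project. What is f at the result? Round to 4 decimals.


Step 1: Compute gradient at (-3.6004, -2.9562).
grad_x = 2*8*-3.6004 - 4 = -61.6064
grad_y = 2*5*-2.9562 + 14 = -15.562
Step 2: Gradient step.
x_raw = -3.6004 - 0.1*-61.6064 = 2.5602
y_raw = -2.9562 - 0.1*-15.562 = -1.4
Step 3: Project onto [-2, 1].
x_proj = clip(2.5602) = 1.0
y_proj = clip(-1.4) = -1.4
Step 4: Evaluate f.
f(1.0, -1.4) = -5.8


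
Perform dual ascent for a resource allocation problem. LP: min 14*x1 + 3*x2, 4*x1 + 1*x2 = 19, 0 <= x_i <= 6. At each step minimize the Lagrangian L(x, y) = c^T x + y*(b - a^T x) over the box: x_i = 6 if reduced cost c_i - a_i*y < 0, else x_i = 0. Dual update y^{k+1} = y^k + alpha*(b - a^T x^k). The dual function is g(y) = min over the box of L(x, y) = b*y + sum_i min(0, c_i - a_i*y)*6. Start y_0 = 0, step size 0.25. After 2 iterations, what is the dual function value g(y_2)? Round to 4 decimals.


Dual ascent for LP: min 14*x1 + 3*x2, 4*x1 + 1*x2 = 19, 0 <= x_i <= 6
Step 1: y^k = 0.0, reduced costs: (14.0, 3.0)
  x^k = (0.0, 0.0), subgradient = b - a^T x = 19.0
  y^{k+1} = 0.0 + 0.25*19.0 = 4.75
Step 2: y^k = 4.75, reduced costs: (-5.0, -1.75)
  x^k = (6.0, 6.0), subgradient = b - a^T x = -11.0
  y^{k+1} = 4.75 + 0.25*-11.0 = 2.0
Dual objective at y_2 = 2.0: reduced costs (6.0, 1.0), box minimizer x = (0.0, 0.0)
g(y_2) = b*y + (c1 - a1*y)*x1 + (c2 - a2*y)*x2 = 19*2.0 + 6.0*0.0 + 1.0*0.0 = 38.0 + 0.0 + 0.0 = 38.0


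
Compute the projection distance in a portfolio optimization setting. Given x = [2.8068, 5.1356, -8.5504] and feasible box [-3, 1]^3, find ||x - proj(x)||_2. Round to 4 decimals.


Project each component onto [-3, 1].
clip(2.8068) = 1.0, clip(5.1356) = 1.0, clip(-8.5504) = -3.0
Projection = [1.0, 1.0, -3.0]
Squared diffs: [3.2645, 17.1032, 30.8069]
Distance = sqrt(51.1746) = 7.1536


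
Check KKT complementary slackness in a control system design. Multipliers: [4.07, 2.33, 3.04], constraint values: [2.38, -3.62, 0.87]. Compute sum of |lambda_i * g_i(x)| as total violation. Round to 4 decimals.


KKT complementary slackness check:
lambda_1 * g_1 = 4.07 * 2.38 = 9.6866
lambda_2 * g_2 = 2.33 * -3.62 = -8.4346
lambda_3 * g_3 = 3.04 * 0.87 = 2.6448
Total violation = 9.6866 + 8.4346 + 2.6448 = 20.766


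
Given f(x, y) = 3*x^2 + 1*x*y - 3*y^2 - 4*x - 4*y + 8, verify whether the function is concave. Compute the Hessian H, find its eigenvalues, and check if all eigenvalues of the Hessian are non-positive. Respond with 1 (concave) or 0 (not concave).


The Hessian of f(x,y) = 3*x^2 + 1*x*y - 3*y^2 - 4*x - 4*y + 8 is:
H = [[6, 1], [1, -6]]
Trace = 6 - 6 = 0
Determinant = 6*-6 - (1)^2 = -37
Discriminant = (0)^2 - 4*-37 = 148.0
Eigenvalues: lambda_1 = -6.0828, lambda_2 = 6.0828
The function is not concave.

0


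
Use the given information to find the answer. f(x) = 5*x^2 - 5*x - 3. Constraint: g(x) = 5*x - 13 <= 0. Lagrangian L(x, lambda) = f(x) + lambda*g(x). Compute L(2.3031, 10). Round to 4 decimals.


Step 1: Evaluate f(x).
f(2.3031) = 5*2.3031^2 - 5*2.3031 - 3 = 12.0058
Step 2: Evaluate g(x).
g(2.3031) = 5*2.3031 - 13 = -1.4845
Step 3: Compute Lagrangian.
L = 12.0058 + 10*-1.4845 = -2.8392


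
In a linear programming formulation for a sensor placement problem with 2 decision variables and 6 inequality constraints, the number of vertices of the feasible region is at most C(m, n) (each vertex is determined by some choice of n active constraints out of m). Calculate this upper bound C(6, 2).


Each vertex corresponds to some choice of n active constraints out of m, so the number of vertices is at most C(m, n) = m! / (n!(m-n)!).
m = 6, n = 2
Numerator: 6 * 5
Denominator: 2! = 2
C(6, 2) = 15


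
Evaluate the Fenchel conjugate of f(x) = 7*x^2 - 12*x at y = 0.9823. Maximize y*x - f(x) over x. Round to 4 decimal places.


f*(y) = sup_x {y*x - a*x^2 - b*x} = sup_x {(y-b)*x - a*x^2}
FOC: (y - b) - 2a*x = 0 => x* = (y - b)/(2a)
x* = (0.9823 + 12)/(2*7) = 0.9273
f*(0.9823) = (y-b)^2/(4a) = (0.9823 + 12)^2/(4*7)
= 168.5401/28 = 6.0193


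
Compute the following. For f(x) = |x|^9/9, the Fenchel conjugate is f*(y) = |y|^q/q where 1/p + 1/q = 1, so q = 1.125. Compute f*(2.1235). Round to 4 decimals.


The conjugate exponent q satisfies 1/p + 1/q = 1.
p = 9, so q = 9/(9 - 1) = 1.125
|y|^q = 2.1235^1.125 = 2.3331
f*(2.1235) = 2.3331 / 1.125 = 2.0739


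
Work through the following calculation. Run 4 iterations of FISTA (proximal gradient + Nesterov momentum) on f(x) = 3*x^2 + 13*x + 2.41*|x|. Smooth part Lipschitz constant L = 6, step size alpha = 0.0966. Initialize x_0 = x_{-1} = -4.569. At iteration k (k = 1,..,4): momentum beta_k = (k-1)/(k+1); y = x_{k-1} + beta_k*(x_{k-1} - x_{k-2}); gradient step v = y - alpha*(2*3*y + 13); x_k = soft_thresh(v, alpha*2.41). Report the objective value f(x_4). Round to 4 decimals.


FISTA on f(x) = 3*x^2 + 13*x + 2.41*|x|
L = 6, alpha = 0.0966
Iteration 1: beta = 0.0, y = -4.569 + 0.0*(-4.569 + 4.569) = -4.569
  grad(y) = -14.414, v = y - alpha*grad = -3.1766
  prox(v) = soft_thresh(-3.1766, 0.2328) = -2.9438
Iteration 2: beta = 0.3333, y = -2.9438 + 0.3333*(-2.9438 + 4.569) = -2.4021
  grad(y) = -1.4124, v = y - alpha*grad = -2.2656
  prox(v) = soft_thresh(-2.2656, 0.2328) = -2.0328
Iteration 3: beta = 0.5, y = -2.0328 + 0.5*(-2.0328 + 2.9438) = -1.5773
  grad(y) = 3.536, v = y - alpha*grad = -1.9189
  prox(v) = soft_thresh(-1.9189, 0.2328) = -1.6861
Iteration 4: beta = 0.6, y = -1.6861 + 0.6*(-1.6861 + 2.0328) = -1.4781
  grad(y) = 4.1316, v = y - alpha*grad = -1.8772
  prox(v) = soft_thresh(-1.8772, 0.2328) = -1.6444
f(x_4) = 3*(-1.6444)^2 + 13*(-1.6444) + 2.41*|-1.6444| = -9.302


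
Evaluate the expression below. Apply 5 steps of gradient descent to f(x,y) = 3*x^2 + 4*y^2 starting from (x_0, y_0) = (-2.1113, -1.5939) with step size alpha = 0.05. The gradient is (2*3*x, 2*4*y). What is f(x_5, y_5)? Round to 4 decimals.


Gradient descent on f(x,y) = 3*x^2 + 4*y^2.
Starting point: (-2.1113, -1.5939), alpha = 0.05
Step 1: grad_x = 2*3*-2.1113 = -12.6678, grad_y = 2*4*-1.5939 = -12.7512
  x_1 = -2.1113 - 0.05*-12.6678 = -1.4779
  y_1 = -1.5939 - 0.05*-12.7512 = -0.9563
Step 2: grad_x = 2*3*-1.4779 = -8.8675, grad_y = 2*4*-0.9563 = -7.6507
  x_2 = -1.4779 - 0.05*-8.8675 = -1.0345
  y_2 = -0.9563 - 0.05*-7.6507 = -0.5738
Step 3: grad_x = 2*3*-1.0345 = -6.2072, grad_y = 2*4*-0.5738 = -4.5904
  x_3 = -1.0345 - 0.05*-6.2072 = -0.7242
  y_3 = -0.5738 - 0.05*-4.5904 = -0.3443
Step 4: grad_x = 2*3*-0.7242 = -4.3451, grad_y = 2*4*-0.3443 = -2.7543
  x_4 = -0.7242 - 0.05*-4.3451 = -0.5069
  y_4 = -0.3443 - 0.05*-2.7543 = -0.2066
Step 5: grad_x = 2*3*-0.5069 = -3.0415, grad_y = 2*4*-0.2066 = -1.6526
  x_5 = -0.5069 - 0.05*-3.0415 = -0.3548
  y_5 = -0.2066 - 0.05*-1.6526 = -0.1239
f(-0.3548, -0.1239) = 3*(-0.3548)^2 + 4*(-0.1239)^2 = 0.4392


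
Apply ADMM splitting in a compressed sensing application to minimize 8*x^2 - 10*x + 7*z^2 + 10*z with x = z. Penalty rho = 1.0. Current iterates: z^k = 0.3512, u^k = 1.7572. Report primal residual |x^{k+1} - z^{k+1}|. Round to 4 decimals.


ADMM iteration with rho = 1.0, z^k = 0.3512, u^k = 1.7572
Step 1: x-update.
Minimize 8*x^2 - 10*x + (1.0/2)*(x - 0.3512 + 1.7572)^2
FOC: (2*8 + 1.0)*x = 10 + 1.0*(0.3512 - 1.7572)
x^{k+1} = 0.5055
Step 2: z-update.
Minimize 7*z^2 + 10*z + (1.0/2)*(0.5055 - z + 1.7572)^2
FOC: (2*7 + 1.0)*z = -10 + 1.0*(0.5055 + 1.7572)
z^{k+1} = -0.5158
Step 3: u-update.
u^{k+1} = 1.7572 + 0.5055 + 0.5158 = 2.7785
Step 4: Primal residual = |0.5055 + 0.5158| = 1.0213


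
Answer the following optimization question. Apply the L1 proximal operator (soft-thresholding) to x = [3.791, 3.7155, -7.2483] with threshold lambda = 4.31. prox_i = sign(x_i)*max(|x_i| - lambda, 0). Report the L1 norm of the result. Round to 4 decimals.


Soft-thresholding with lambda = 4.31:
prox(3.791) = sign(3.791)*max(|3.791| - 4.31, 0) = 0.0
prox(3.7155) = sign(3.7155)*max(|3.7155| - 4.31, 0) = 0.0
prox(-7.2483) = sign(-7.2483)*max(|-7.2483| - 4.31, 0) = -2.9383
prox(x) = [0.0, 0.0, -2.9383]
||prox(x)||_1 = 0.0 + 0.0 + 2.9383 = 2.9383


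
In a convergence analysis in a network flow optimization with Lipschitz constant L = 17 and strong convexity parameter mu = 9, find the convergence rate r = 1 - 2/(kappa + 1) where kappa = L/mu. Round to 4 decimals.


Step 1: Compute the condition number.
kappa = L/mu = 17/9 = 1.8889
Step 2: Compute the convergence rate.
r = 1 - 2/(kappa + 1) = 1 - 2*mu/(L + mu) = (L - mu)/(L + mu) = 8/26 = 0.3077


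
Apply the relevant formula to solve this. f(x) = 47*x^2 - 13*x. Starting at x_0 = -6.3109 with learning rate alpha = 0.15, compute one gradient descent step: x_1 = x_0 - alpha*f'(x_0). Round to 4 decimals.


We compute the gradient at x_0 and apply the update.
f'(x) = 94*x - 13
f'(-6.3109) = 94*-6.3109 - 13 = -606.2246
x_1 = -6.3109 - 0.15*-606.2246 = 84.6228


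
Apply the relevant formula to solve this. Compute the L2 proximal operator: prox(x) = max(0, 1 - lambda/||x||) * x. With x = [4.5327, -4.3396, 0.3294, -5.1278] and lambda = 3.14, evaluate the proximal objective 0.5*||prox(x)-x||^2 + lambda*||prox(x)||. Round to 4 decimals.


Step 1: Compute ||x||.
||x|| = 8.1105
Step 2: Compute scaling factor.
scale = max(0, 1 - 3.14/8.1105) = 0.6128
Step 3: prox(x) = [2.7779, -2.6595, 0.2019, -3.1426]
||prox(x)|| = 4.9705
Step 4: Proximal objective.
0.5*||prox-x||^2 = 4.9298
lambda*||prox|| = 15.6074
Total = 20.5372


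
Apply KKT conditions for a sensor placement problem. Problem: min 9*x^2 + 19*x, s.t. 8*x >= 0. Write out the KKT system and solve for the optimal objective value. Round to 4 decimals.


Step 1: Try lambda = 0 (constraint inactive).
x_unc = -19/(2*9) = -1.0556
Check: 8*-1.0556 = -8.4448 < 0 -- violated!
Step 2: Constraint must be active: 8*x = 0
x* = 0/8 = 0.0
lambda = (2*9*0.0 + 19)/8 = 2.375
Step 3: Compute optimal value.
f(x*) = 9*0.0^2 + 19*0.0 = 0.0


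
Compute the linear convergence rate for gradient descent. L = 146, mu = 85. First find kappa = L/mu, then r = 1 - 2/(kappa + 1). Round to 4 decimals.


Step 1: Compute the condition number.
kappa = L/mu = 146/85 = 1.7176
Step 2: Compute the convergence rate.
r = 1 - 2/(kappa + 1) = 1 - 2*mu/(L + mu) = (L - mu)/(L + mu) = 61/231 = 0.2641


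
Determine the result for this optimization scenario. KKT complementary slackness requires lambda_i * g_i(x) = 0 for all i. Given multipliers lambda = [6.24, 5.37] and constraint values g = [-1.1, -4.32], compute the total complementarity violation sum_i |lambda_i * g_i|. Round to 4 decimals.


KKT complementary slackness check:
lambda_1 * g_1 = 6.24 * -1.1 = -6.864
lambda_2 * g_2 = 5.37 * -4.32 = -23.1984
Total violation = 6.864 + 23.1984 = 30.0624


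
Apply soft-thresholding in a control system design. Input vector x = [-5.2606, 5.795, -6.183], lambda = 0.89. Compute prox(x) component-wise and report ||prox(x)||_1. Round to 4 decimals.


Soft-thresholding with lambda = 0.89:
prox(-5.2606) = sign(-5.2606)*max(|-5.2606| - 0.89, 0) = -4.3706
prox(5.795) = sign(5.795)*max(|5.795| - 0.89, 0) = 4.905
prox(-6.183) = sign(-6.183)*max(|-6.183| - 0.89, 0) = -5.293
prox(x) = [-4.3706, 4.905, -5.293]
||prox(x)||_1 = 4.3706 + 4.905 + 5.293 = 14.5686


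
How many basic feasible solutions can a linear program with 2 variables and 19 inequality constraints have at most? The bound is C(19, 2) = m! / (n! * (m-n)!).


Each vertex corresponds to some choice of n active constraints out of m, so the number of vertices is at most C(m, n) = m! / (n!(m-n)!).
m = 19, n = 2
Numerator: 19 * 18
Denominator: 2! = 2
C(19, 2) = 171


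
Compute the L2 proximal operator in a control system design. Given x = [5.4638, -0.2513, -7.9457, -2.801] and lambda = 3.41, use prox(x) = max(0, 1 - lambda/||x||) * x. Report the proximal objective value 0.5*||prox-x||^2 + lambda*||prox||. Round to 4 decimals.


Step 1: Compute ||x||.
||x|| = 10.0447
Step 2: Compute scaling factor.
scale = max(0, 1 - 3.41/10.0447) = 0.6605
Step 3: prox(x) = [3.6089, -0.166, -5.2483, -1.8501]
||prox(x)|| = 6.6347
Step 4: Proximal objective.
0.5*||prox-x||^2 = 5.8141
lambda*||prox|| = 22.6243
Total = 28.4384


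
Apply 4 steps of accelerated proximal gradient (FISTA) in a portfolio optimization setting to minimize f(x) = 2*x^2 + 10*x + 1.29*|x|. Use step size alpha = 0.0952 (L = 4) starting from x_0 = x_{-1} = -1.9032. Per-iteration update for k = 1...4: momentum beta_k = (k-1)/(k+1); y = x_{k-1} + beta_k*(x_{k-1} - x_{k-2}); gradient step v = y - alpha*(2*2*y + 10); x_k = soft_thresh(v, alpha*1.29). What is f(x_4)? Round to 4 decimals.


FISTA on f(x) = 2*x^2 + 10*x + 1.29*|x|
L = 4, alpha = 0.0952
Iteration 1: beta = 0.0, y = -1.9032 + 0.0*(-1.9032 + 1.9032) = -1.9032
  grad(y) = 2.3872, v = y - alpha*grad = -2.1305
  prox(v) = soft_thresh(-2.1305, 0.1228) = -2.0077
Iteration 2: beta = 0.3333, y = -2.0077 + 0.3333*(-2.0077 + 1.9032) = -2.0425
  grad(y) = 1.8301, v = y - alpha*grad = -2.2167
  prox(v) = soft_thresh(-2.2167, 0.1228) = -2.0939
Iteration 3: beta = 0.5, y = -2.0939 + 0.5*(-2.0939 + 2.0077) = -2.137
  grad(y) = 1.452, v = y - alpha*grad = -2.2752
  prox(v) = soft_thresh(-2.2752, 0.1228) = -2.1524
Iteration 4: beta = 0.6, y = -2.1524 + 0.6*(-2.1524 + 2.0939) = -2.1876
  grad(y) = 1.2498, v = y - alpha*grad = -2.3065
  prox(v) = soft_thresh(-2.3065, 0.1228) = -2.1837
f(x_4) = 2*(-2.1837)^2 + 10*(-2.1837) + 1.29*|-2.1837| = -9.4829


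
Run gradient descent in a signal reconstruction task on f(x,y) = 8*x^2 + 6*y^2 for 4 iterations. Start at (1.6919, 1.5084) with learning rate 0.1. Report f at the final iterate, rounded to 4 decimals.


Gradient descent on f(x,y) = 8*x^2 + 6*y^2.
Starting point: (1.6919, 1.5084), alpha = 0.1
Step 1: grad_x = 2*8*1.6919 = 27.0704, grad_y = 2*6*1.5084 = 18.1008
  x_1 = 1.6919 - 0.1*27.0704 = -1.0151
  y_1 = 1.5084 - 0.1*18.1008 = -0.3017
Step 2: grad_x = 2*8*-1.0151 = -16.2422, grad_y = 2*6*-0.3017 = -3.6202
  x_2 = -1.0151 - 0.1*-16.2422 = 0.6091
  y_2 = -0.3017 - 0.1*-3.6202 = 0.0603
Step 3: grad_x = 2*8*0.6091 = 9.7453, grad_y = 2*6*0.0603 = 0.724
  x_3 = 0.6091 - 0.1*9.7453 = -0.3655
  y_3 = 0.0603 - 0.1*0.724 = -0.0121
Step 4: grad_x = 2*8*-0.3655 = -5.8472, grad_y = 2*6*-0.0121 = -0.1448
  x_4 = -0.3655 - 0.1*-5.8472 = 0.2193
  y_4 = -0.0121 - 0.1*-0.1448 = 0.0024
f(0.2193, 0.0024) = 8*0.2193^2 + 6*0.0024^2 = 0.3847


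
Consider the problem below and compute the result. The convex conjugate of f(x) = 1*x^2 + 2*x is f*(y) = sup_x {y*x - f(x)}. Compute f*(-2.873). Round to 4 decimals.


f*(y) = sup_x {y*x - a*x^2 - b*x} = sup_x {(y-b)*x - a*x^2}
FOC: (y - b) - 2a*x = 0 => x* = (y - b)/(2a)
x* = (-2.873 - 2)/(2*1) = -2.4365
f*(-2.873) = (y-b)^2/(4a) = (-2.873 - 2)^2/(4*1)
= 23.7461/4 = 5.9365


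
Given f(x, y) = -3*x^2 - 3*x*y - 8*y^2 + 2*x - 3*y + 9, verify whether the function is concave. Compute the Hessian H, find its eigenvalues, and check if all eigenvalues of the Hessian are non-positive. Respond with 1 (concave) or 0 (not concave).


The Hessian of f(x,y) = -3*x^2 - 3*x*y - 8*y^2 + 2*x - 3*y + 9 is:
H = [[-6, -3], [-3, -16]]
Trace = -6 - 16 = -22
Determinant = -6*-16 - (-3)^2 = 87
Discriminant = (-22)^2 - 4*87 = 136.0
Eigenvalues: lambda_1 = -16.831, lambda_2 = -5.169
The function is concave.

1


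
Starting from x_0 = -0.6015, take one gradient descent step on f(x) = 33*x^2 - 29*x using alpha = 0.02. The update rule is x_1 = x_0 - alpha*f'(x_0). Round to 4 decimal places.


We compute the gradient at x_0 and apply the update.
f'(x) = 66*x - 29
f'(-0.6015) = 66*-0.6015 - 29 = -68.699
x_1 = -0.6015 - 0.02*-68.699 = 0.7725


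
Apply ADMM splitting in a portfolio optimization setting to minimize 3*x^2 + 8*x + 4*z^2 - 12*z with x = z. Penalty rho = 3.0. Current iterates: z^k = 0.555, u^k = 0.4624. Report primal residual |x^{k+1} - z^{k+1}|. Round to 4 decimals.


ADMM iteration with rho = 3.0, z^k = 0.555, u^k = 0.4624
Step 1: x-update.
Minimize 3*x^2 + 8*x + (3.0/2)*(x - 0.555 + 0.4624)^2
FOC: (2*3 + 3.0)*x = -8 + 3.0*(0.555 - 0.4624)
x^{k+1} = -0.858
Step 2: z-update.
Minimize 4*z^2 - 12*z + (3.0/2)*(-0.858 - z + 0.4624)^2
FOC: (2*4 + 3.0)*z = 12 + 3.0*(-0.858 + 0.4624)
z^{k+1} = 0.983
Step 3: u-update.
u^{k+1} = 0.4624 - 0.858 - 0.983 = -1.3786
Step 4: Primal residual = |-0.858 - 0.983| = 1.841


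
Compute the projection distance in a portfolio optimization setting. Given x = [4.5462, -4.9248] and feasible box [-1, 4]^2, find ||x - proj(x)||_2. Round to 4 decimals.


Project each component onto [-1, 4].
clip(4.5462) = 4.0, clip(-4.9248) = -1.0
Projection = [4.0, -1.0]
Squared diffs: [0.2983, 15.4041]
Distance = sqrt(15.7024) = 3.9626


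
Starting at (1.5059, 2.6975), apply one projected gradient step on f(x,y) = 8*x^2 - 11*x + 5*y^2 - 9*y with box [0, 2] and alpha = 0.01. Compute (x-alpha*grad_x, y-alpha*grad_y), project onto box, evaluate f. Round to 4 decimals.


Step 1: Compute gradient at (1.5059, 2.6975).
grad_x = 2*8*1.5059 - 11 = 13.0944
grad_y = 2*5*2.6975 - 9 = 17.975
Step 2: Gradient step.
x_raw = 1.5059 - 0.01*13.0944 = 1.375
y_raw = 2.6975 - 0.01*17.975 = 2.5178
Step 3: Project onto [0, 2].
x_proj = clip(1.375) = 1.375
y_proj = clip(2.5178) = 2.0
Step 4: Evaluate f.
f(1.375, 2.0) = 1.9995


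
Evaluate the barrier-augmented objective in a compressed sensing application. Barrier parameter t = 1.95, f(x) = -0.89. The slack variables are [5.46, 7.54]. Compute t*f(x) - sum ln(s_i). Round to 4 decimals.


Step 1: Compute log-barrier.
ln values: [1.6974, 2.0202]
phi = -(1.6974 + 2.0202) = -3.7177
Step 2: Compute augmented objective.
t*f(x) = 1.95*-0.89 = -1.7355
Total = -1.7355 - 3.7177 = -5.4532


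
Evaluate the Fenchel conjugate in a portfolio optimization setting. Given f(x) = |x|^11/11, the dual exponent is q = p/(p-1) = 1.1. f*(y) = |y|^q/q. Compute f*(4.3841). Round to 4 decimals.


The conjugate exponent q satisfies 1/p + 1/q = 1.
p = 11, so q = 11/(11 - 1) = 1.1
|y|^q = 4.3841^1.1 = 5.0824
f*(4.3841) = 5.0824 / 1.1 = 4.6204


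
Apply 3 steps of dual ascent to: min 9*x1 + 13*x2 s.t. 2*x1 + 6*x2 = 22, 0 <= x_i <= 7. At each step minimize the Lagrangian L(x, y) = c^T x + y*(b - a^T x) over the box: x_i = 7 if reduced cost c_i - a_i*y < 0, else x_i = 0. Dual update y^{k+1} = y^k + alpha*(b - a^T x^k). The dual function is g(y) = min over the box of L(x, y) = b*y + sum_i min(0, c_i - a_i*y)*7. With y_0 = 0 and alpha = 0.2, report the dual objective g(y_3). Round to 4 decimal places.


Dual ascent for LP: min 9*x1 + 13*x2, 2*x1 + 6*x2 = 22, 0 <= x_i <= 7
Step 1: y^k = 0.0, reduced costs: (9.0, 13.0)
  x^k = (0.0, 0.0), subgradient = b - a^T x = 22.0
  y^{k+1} = 0.0 + 0.2*22.0 = 4.4
Step 2: y^k = 4.4, reduced costs: (0.2, -13.4)
  x^k = (0.0, 7.0), subgradient = b - a^T x = -20.0
  y^{k+1} = 4.4 + 0.2*-20.0 = 0.4
Step 3: y^k = 0.4, reduced costs: (8.2, 10.6)
  x^k = (0.0, 0.0), subgradient = b - a^T x = 22.0
  y^{k+1} = 0.4 + 0.2*22.0 = 4.8
Dual objective at y_3 = 4.8: reduced costs (-0.6, -15.8), box minimizer x = (7.0, 7.0)
g(y_3) = b*y + (c1 - a1*y)*x1 + (c2 - a2*y)*x2 = 22*4.8 + (-0.6)*7.0 + (-15.8)*7.0 = 105.6 - 4.2 - 110.6 = -9.2


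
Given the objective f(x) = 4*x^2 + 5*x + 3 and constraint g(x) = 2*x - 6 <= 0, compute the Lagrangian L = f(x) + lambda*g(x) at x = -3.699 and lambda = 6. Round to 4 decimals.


Step 1: Evaluate f(x).
f(-3.699) = 4*(-3.699)^2 + 5*(-3.699) + 3 = 39.2354
Step 2: Evaluate g(x).
g(-3.699) = 2*-3.699 - 6 = -13.398
Step 3: Compute Lagrangian.
L = 39.2354 + 6*-13.398 = -41.1526


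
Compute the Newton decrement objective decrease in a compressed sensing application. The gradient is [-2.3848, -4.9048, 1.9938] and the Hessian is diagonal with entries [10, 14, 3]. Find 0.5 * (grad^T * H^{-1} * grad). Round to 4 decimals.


Step 1: H is diagonal, so H^(-1) * g = [-0.2385, -0.3503, 0.6646].
Step 2: g^T H^(-1) g = sum_i g_i^2 / H_ii
  = (-2.3848)^2/10 + (-4.9048)^2/14 + (1.9938)^2/3
  = 0.5687 + 1.7184 + 1.3251 = 3.6122
Step 3: Objective decrease = 0.5 * g^T H^(-1) g = 1.8061


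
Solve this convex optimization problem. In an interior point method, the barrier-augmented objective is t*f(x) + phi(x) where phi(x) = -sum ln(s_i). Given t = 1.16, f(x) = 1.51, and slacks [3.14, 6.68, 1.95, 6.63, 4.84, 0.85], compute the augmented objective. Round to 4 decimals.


Step 1: Compute log-barrier.
ln values: [1.1442, 1.8991, 0.6678, 1.8916, 1.5769, -0.1625]
phi = -(1.1442 + 1.8991 + 0.6678 + 1.8916 + 1.5769 - 0.1625) = -7.0172
Step 2: Compute augmented objective.
t*f(x) = 1.16*1.51 = 1.7516
Total = 1.7516 - 7.0172 = -5.2656


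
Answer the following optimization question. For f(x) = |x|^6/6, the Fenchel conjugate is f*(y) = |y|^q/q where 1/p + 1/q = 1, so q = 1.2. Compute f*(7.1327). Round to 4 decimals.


The conjugate exponent q satisfies 1/p + 1/q = 1.
p = 6, so q = 6/(6 - 1) = 1.2
|y|^q = 7.1327^1.2 = 10.5659
f*(7.1327) = 10.5659 / 1.2 = 8.8049


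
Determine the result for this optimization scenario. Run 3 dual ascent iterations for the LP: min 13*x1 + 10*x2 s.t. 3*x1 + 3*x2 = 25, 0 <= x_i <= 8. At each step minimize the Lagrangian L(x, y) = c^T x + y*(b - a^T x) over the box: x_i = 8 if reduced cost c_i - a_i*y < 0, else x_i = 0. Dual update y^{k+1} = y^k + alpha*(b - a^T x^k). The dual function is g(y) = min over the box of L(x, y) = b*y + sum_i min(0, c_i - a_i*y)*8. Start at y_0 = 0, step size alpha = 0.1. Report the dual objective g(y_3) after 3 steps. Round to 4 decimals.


Dual ascent for LP: min 13*x1 + 10*x2, 3*x1 + 3*x2 = 25, 0 <= x_i <= 8
Step 1: y^k = 0.0, reduced costs: (13.0, 10.0)
  x^k = (0.0, 0.0), subgradient = b - a^T x = 25.0
  y^{k+1} = 0.0 + 0.1*25.0 = 2.5
Step 2: y^k = 2.5, reduced costs: (5.5, 2.5)
  x^k = (0.0, 0.0), subgradient = b - a^T x = 25.0
  y^{k+1} = 2.5 + 0.1*25.0 = 5.0
Step 3: y^k = 5.0, reduced costs: (-2.0, -5.0)
  x^k = (8.0, 8.0), subgradient = b - a^T x = -23.0
  y^{k+1} = 5.0 + 0.1*-23.0 = 2.7
Dual objective at y_3 = 2.7: reduced costs (4.9, 1.9), box minimizer x = (0.0, 0.0)
g(y_3) = b*y + (c1 - a1*y)*x1 + (c2 - a2*y)*x2 = 25*2.7 + 4.9*0.0 + 1.9*0.0 = 67.5 + 0.0 + 0.0 = 67.5


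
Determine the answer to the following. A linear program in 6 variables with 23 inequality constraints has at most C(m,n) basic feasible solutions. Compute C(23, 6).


Each vertex corresponds to some choice of n active constraints out of m, so the number of vertices is at most C(m, n) = m! / (n!(m-n)!).
m = 23, n = 6
Numerator: 23 * 22 * 21 * 20 * 19 * 18
Denominator: 6! = 720
C(23, 6) = 100947


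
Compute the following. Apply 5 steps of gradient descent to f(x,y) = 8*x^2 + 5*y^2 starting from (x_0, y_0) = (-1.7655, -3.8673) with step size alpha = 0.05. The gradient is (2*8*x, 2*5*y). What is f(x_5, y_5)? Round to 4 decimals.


Gradient descent on f(x,y) = 8*x^2 + 5*y^2.
Starting point: (-1.7655, -3.8673), alpha = 0.05
Step 1: grad_x = 2*8*-1.7655 = -28.248, grad_y = 2*5*-3.8673 = -38.673
  x_1 = -1.7655 - 0.05*-28.248 = -0.3531
  y_1 = -3.8673 - 0.05*-38.673 = -1.9337
Step 2: grad_x = 2*8*-0.3531 = -5.6496, grad_y = 2*5*-1.9337 = -19.3365
  x_2 = -0.3531 - 0.05*-5.6496 = -0.0706
  y_2 = -1.9337 - 0.05*-19.3365 = -0.9668
Step 3: grad_x = 2*8*-0.0706 = -1.1299, grad_y = 2*5*-0.9668 = -9.6683
  x_3 = -0.0706 - 0.05*-1.1299 = -0.0141
  y_3 = -0.9668 - 0.05*-9.6683 = -0.4834
Step 4: grad_x = 2*8*-0.0141 = -0.226, grad_y = 2*5*-0.4834 = -4.8341
  x_4 = -0.0141 - 0.05*-0.226 = -0.0028
  y_4 = -0.4834 - 0.05*-4.8341 = -0.2417
Step 5: grad_x = 2*8*-0.0028 = -0.0452, grad_y = 2*5*-0.2417 = -2.4171
  x_5 = -0.0028 - 0.05*-0.0452 = -0.0006
  y_5 = -0.2417 - 0.05*-2.4171 = -0.1209
f(-0.0006, -0.1209) = 8*(-0.0006)^2 + 5*(-0.1209)^2 = 0.073


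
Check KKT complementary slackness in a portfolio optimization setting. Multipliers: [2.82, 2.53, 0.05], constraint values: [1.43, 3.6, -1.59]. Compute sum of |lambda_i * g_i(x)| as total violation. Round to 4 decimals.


KKT complementary slackness check:
lambda_1 * g_1 = 2.82 * 1.43 = 4.0326
lambda_2 * g_2 = 2.53 * 3.6 = 9.108
lambda_3 * g_3 = 0.05 * -1.59 = -0.0795
Total violation = 4.0326 + 9.108 + 0.0795 = 13.2201


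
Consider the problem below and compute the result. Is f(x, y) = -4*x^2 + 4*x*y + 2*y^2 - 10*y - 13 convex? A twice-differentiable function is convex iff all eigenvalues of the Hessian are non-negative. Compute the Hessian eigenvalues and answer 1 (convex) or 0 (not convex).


The Hessian of f(x,y) = -4*x^2 + 4*x*y + 2*y^2 - 10*y - 13 is:
H = [[-8, 4], [4, 4]]
Trace = -8 + 4 = -4
Determinant = -8*4 - (4)^2 = -48
Discriminant = (-4)^2 - 4*-48 = 208.0
Eigenvalues: lambda_1 = -9.2111, lambda_2 = 5.2111
The function is not convex.

0
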